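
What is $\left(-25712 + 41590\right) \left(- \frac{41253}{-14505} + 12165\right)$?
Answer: $\frac{934126969828}{4835} \approx 1.932 \cdot 10^{8}$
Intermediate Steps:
$\left(-25712 + 41590\right) \left(- \frac{41253}{-14505} + 12165\right) = 15878 \left(\left(-41253\right) \left(- \frac{1}{14505}\right) + 12165\right) = 15878 \left(\frac{13751}{4835} + 12165\right) = 15878 \cdot \frac{58831526}{4835} = \frac{934126969828}{4835}$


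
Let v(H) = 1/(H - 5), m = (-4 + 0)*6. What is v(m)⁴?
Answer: 1/707281 ≈ 1.4139e-6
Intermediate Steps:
m = -24 (m = -4*6 = -24)
v(H) = 1/(-5 + H)
v(m)⁴ = (1/(-5 - 24))⁴ = (1/(-29))⁴ = (-1/29)⁴ = 1/707281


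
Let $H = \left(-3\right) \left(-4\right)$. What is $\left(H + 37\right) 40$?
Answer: $1960$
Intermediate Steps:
$H = 12$
$\left(H + 37\right) 40 = \left(12 + 37\right) 40 = 49 \cdot 40 = 1960$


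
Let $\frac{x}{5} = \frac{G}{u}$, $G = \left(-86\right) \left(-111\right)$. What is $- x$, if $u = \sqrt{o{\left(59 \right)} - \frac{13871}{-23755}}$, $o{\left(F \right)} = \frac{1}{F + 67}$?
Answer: $- \frac{143190 \sqrt{589148087570}}{1771501} \approx -62042.0$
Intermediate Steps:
$o{\left(F \right)} = \frac{1}{67 + F}$
$u = \frac{\sqrt{589148087570}}{997710}$ ($u = \sqrt{\frac{1}{67 + 59} - \frac{13871}{-23755}} = \sqrt{\frac{1}{126} - - \frac{13871}{23755}} = \sqrt{\frac{1}{126} + \frac{13871}{23755}} = \sqrt{\frac{1771501}{2993130}} = \frac{\sqrt{589148087570}}{997710} \approx 0.76932$)
$G = 9546$
$x = \frac{143190 \sqrt{589148087570}}{1771501}$ ($x = 5 \frac{9546}{\frac{1}{997710} \sqrt{589148087570}} = 5 \cdot 9546 \frac{3 \sqrt{589148087570}}{1771501} = 5 \frac{28638 \sqrt{589148087570}}{1771501} = \frac{143190 \sqrt{589148087570}}{1771501} \approx 62042.0$)
$- x = - \frac{143190 \sqrt{589148087570}}{1771501}$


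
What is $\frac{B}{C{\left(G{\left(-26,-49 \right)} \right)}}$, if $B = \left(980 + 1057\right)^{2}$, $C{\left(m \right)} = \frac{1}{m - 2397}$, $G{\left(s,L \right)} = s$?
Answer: $-10053921087$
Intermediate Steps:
$C{\left(m \right)} = \frac{1}{-2397 + m}$
$B = 4149369$ ($B = 2037^{2} = 4149369$)
$\frac{B}{C{\left(G{\left(-26,-49 \right)} \right)}} = \frac{4149369}{\frac{1}{-2397 - 26}} = \frac{4149369}{\frac{1}{-2423}} = \frac{4149369}{- \frac{1}{2423}} = 4149369 \left(-2423\right) = -10053921087$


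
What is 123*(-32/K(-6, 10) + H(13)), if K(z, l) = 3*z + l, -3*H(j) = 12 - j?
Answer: 533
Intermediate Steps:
H(j) = -4 + j/3 (H(j) = -(12 - j)/3 = -4 + j/3)
K(z, l) = l + 3*z
123*(-32/K(-6, 10) + H(13)) = 123*(-32/(10 + 3*(-6)) + (-4 + (⅓)*13)) = 123*(-32/(10 - 18) + (-4 + 13/3)) = 123*(-32/(-8) + ⅓) = 123*(-32*(-⅛) + ⅓) = 123*(4 + ⅓) = 123*(13/3) = 533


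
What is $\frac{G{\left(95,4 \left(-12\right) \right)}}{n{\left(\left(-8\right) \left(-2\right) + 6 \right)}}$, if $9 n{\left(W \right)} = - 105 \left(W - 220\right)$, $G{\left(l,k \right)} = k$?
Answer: $- \frac{8}{385} \approx -0.020779$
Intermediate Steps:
$n{\left(W \right)} = \frac{7700}{3} - \frac{35 W}{3}$ ($n{\left(W \right)} = \frac{\left(-105\right) \left(W - 220\right)}{9} = \frac{\left(-105\right) \left(-220 + W\right)}{9} = \frac{23100 - 105 W}{9} = \frac{7700}{3} - \frac{35 W}{3}$)
$\frac{G{\left(95,4 \left(-12\right) \right)}}{n{\left(\left(-8\right) \left(-2\right) + 6 \right)}} = \frac{4 \left(-12\right)}{\frac{7700}{3} - \frac{35 \left(\left(-8\right) \left(-2\right) + 6\right)}{3}} = - \frac{48}{\frac{7700}{3} - \frac{35 \left(16 + 6\right)}{3}} = - \frac{48}{\frac{7700}{3} - \frac{770}{3}} = - \frac{48}{2310} = \left(-48\right) \frac{1}{2310} = - \frac{8}{385}$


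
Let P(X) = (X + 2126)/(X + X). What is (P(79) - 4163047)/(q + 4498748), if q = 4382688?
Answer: -657759221/1403266888 ≈ -0.46873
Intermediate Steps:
P(X) = (2126 + X)/(2*X) (P(X) = (2126 + X)/((2*X)) = (2126 + X)*(1/(2*X)) = (2126 + X)/(2*X))
(P(79) - 4163047)/(q + 4498748) = ((½)*(2126 + 79)/79 - 4163047)/(4382688 + 4498748) = ((½)*(1/79)*2205 - 4163047)/8881436 = (2205/158 - 4163047)*(1/8881436) = -657759221/158*1/8881436 = -657759221/1403266888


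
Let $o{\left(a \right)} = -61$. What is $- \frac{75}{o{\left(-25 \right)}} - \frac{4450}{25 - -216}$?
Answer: $- \frac{253375}{14701} \approx -17.235$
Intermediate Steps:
$- \frac{75}{o{\left(-25 \right)}} - \frac{4450}{25 - -216} = - \frac{75}{-61} - \frac{4450}{25 - -216} = \left(-75\right) \left(- \frac{1}{61}\right) - \frac{4450}{25 + 216} = \frac{75}{61} - \frac{4450}{241} = - \frac{253375}{14701}$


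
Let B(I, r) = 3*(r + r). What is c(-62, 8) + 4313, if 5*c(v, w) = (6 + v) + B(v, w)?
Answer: 21557/5 ≈ 4311.4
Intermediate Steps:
B(I, r) = 6*r (B(I, r) = 3*(2*r) = 6*r)
c(v, w) = 6/5 + v/5 + 6*w/5 (c(v, w) = ((6 + v) + 6*w)/5 = (6 + v + 6*w)/5 = 6/5 + v/5 + 6*w/5)
c(-62, 8) + 4313 = (6/5 + (⅕)*(-62) + (6/5)*8) + 4313 = (6/5 - 62/5 + 48/5) + 4313 = -8/5 + 4313 = 21557/5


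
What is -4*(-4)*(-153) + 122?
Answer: -2326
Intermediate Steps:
-4*(-4)*(-153) + 122 = 16*(-153) + 122 = -2448 + 122 = -2326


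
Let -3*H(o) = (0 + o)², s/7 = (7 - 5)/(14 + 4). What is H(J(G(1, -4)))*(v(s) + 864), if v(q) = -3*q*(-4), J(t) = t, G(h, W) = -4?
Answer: -41920/9 ≈ -4657.8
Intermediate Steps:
s = 7/9 (s = 7*((7 - 5)/(14 + 4)) = 7*(2/18) = 7*(2*(1/18)) = 7*(⅑) = 7/9 ≈ 0.77778)
H(o) = -o²/3 (H(o) = -(0 + o)²/3 = -o²/3)
v(q) = 12*q
H(J(G(1, -4)))*(v(s) + 864) = (-⅓*(-4)²)*(12*(7/9) + 864) = (-⅓*16)*(28/3 + 864) = -16/3*2620/3 = -41920/9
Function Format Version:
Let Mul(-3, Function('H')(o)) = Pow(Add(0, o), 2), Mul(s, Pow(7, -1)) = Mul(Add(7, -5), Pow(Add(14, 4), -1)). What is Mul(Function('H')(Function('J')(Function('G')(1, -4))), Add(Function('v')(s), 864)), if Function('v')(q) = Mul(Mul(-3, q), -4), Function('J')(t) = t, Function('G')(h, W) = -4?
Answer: Rational(-41920, 9) ≈ -4657.8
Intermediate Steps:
s = Rational(7, 9) (s = Mul(7, Mul(Add(7, -5), Pow(Add(14, 4), -1))) = Mul(7, Mul(2, Pow(18, -1))) = Mul(7, Mul(2, Rational(1, 18))) = Mul(7, Rational(1, 9)) = Rational(7, 9) ≈ 0.77778)
Function('H')(o) = Mul(Rational(-1, 3), Pow(o, 2)) (Function('H')(o) = Mul(Rational(-1, 3), Pow(Add(0, o), 2)) = Mul(Rational(-1, 3), Pow(o, 2)))
Function('v')(q) = Mul(12, q)
Mul(Function('H')(Function('J')(Function('G')(1, -4))), Add(Function('v')(s), 864)) = Mul(Mul(Rational(-1, 3), Pow(-4, 2)), Add(Mul(12, Rational(7, 9)), 864)) = Mul(Mul(Rational(-1, 3), 16), Add(Rational(28, 3), 864)) = Mul(Rational(-16, 3), Rational(2620, 3)) = Rational(-41920, 9)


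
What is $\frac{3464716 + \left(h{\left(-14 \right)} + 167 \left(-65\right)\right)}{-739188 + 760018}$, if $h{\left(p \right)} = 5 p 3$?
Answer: $\frac{3453651}{20830} \approx 165.8$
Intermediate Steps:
$h{\left(p \right)} = 15 p$
$\frac{3464716 + \left(h{\left(-14 \right)} + 167 \left(-65\right)\right)}{-739188 + 760018} = \frac{3464716 + \left(15 \left(-14\right) + 167 \left(-65\right)\right)}{-739188 + 760018} = \frac{3464716 - 11065}{20830} = \left(3464716 - 11065\right) \frac{1}{20830} = 3453651 \cdot \frac{1}{20830} = \frac{3453651}{20830}$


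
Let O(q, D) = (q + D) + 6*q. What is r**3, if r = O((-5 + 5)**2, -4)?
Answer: -64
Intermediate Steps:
O(q, D) = D + 7*q (O(q, D) = (D + q) + 6*q = D + 7*q)
r = -4 (r = -4 + 7*(-5 + 5)**2 = -4 + 7*0**2 = -4 + 7*0 = -4 + 0 = -4)
r**3 = (-4)**3 = -64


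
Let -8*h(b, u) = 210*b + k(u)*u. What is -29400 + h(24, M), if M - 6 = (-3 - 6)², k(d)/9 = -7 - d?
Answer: -83319/4 ≈ -20830.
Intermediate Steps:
k(d) = -63 - 9*d (k(d) = 9*(-7 - d) = -63 - 9*d)
M = 87 (M = 6 + (-3 - 6)² = 6 + (-9)² = 6 + 81 = 87)
h(b, u) = -105*b/4 - u*(-63 - 9*u)/8 (h(b, u) = -(210*b + (-63 - 9*u)*u)/8 = -(210*b + u*(-63 - 9*u))/8 = -105*b/4 - u*(-63 - 9*u)/8)
-29400 + h(24, M) = -29400 + (-105/4*24 + (9/8)*87*(7 + 87)) = -29400 + (-630 + (9/8)*87*94) = -29400 + (-630 + 36801/4) = -29400 + 34281/4 = -83319/4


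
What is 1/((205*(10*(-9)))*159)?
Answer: -1/2933550 ≈ -3.4088e-7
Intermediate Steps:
1/((205*(10*(-9)))*159) = 1/((205*(-90))*159) = 1/(-18450*159) = 1/(-2933550) = -1/2933550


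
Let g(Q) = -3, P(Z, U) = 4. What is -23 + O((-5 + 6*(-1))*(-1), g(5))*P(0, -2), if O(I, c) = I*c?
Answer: -155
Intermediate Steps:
-23 + O((-5 + 6*(-1))*(-1), g(5))*P(0, -2) = -23 + (((-5 + 6*(-1))*(-1))*(-3))*4 = -23 + (((-5 - 6)*(-1))*(-3))*4 = -23 + (-11*(-1)*(-3))*4 = -23 + (11*(-3))*4 = -23 - 33*4 = -23 - 132 = -155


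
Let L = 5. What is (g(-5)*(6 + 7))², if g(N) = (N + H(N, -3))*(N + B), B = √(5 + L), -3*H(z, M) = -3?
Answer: 94640 - 27040*√10 ≈ 9132.0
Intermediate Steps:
H(z, M) = 1 (H(z, M) = -⅓*(-3) = 1)
B = √10 (B = √(5 + 5) = √10 ≈ 3.1623)
g(N) = (1 + N)*(N + √10) (g(N) = (N + 1)*(N + √10) = (1 + N)*(N + √10))
(g(-5)*(6 + 7))² = ((-5 + √10 + (-5)² - 5*√10)*(6 + 7))² = ((-5 + √10 + 25 - 5*√10)*13)² = ((20 - 4*√10)*13)² = (260 - 52*√10)²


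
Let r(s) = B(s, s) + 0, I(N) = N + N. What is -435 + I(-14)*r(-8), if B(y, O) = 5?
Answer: -575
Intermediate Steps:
I(N) = 2*N
r(s) = 5 (r(s) = 5 + 0 = 5)
-435 + I(-14)*r(-8) = -435 + (2*(-14))*5 = -435 - 28*5 = -435 - 140 = -575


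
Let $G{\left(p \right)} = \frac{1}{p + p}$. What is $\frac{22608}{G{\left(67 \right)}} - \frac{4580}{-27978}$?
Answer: $\frac{42379286098}{13989} \approx 3.0295 \cdot 10^{6}$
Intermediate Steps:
$G{\left(p \right)} = \frac{1}{2 p}$
$\frac{22608}{G{\left(67 \right)}} - \frac{4580}{-27978} = \frac{22608}{\frac{1}{2} \cdot \frac{1}{67}} - \frac{4580}{-27978} = \frac{22608}{\frac{1}{2} \cdot \frac{1}{67}} - - \frac{2290}{13989} = 22608 \frac{1}{\frac{1}{134}} + \frac{2290}{13989} = 22608 \cdot 134 + \frac{2290}{13989} = 3029472 + \frac{2290}{13989} = \frac{42379286098}{13989}$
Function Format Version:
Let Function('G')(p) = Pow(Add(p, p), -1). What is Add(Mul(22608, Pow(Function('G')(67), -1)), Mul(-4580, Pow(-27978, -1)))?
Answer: Rational(42379286098, 13989) ≈ 3.0295e+6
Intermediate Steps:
Function('G')(p) = Mul(Rational(1, 2), Pow(p, -1)) (Function('G')(p) = Pow(Mul(2, p), -1) = Mul(Rational(1, 2), Pow(p, -1)))
Add(Mul(22608, Pow(Function('G')(67), -1)), Mul(-4580, Pow(-27978, -1))) = Add(Mul(22608, Pow(Mul(Rational(1, 2), Pow(67, -1)), -1)), Mul(-4580, Pow(-27978, -1))) = Add(Mul(22608, Pow(Mul(Rational(1, 2), Rational(1, 67)), -1)), Mul(-4580, Rational(-1, 27978))) = Add(Mul(22608, Pow(Rational(1, 134), -1)), Rational(2290, 13989)) = Add(Mul(22608, 134), Rational(2290, 13989)) = Add(3029472, Rational(2290, 13989)) = Rational(42379286098, 13989)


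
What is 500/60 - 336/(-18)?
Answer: 27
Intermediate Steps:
500/60 - 336/(-18) = 500*(1/60) - 336*(-1/18) = 25/3 + 56/3 = 27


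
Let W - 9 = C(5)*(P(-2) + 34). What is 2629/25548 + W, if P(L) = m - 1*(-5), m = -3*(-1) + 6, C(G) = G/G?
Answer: 1458865/25548 ≈ 57.103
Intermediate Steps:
C(G) = 1
m = 9 (m = 3 + 6 = 9)
P(L) = 14 (P(L) = 9 - 1*(-5) = 9 + 5 = 14)
W = 57 (W = 9 + 1*(14 + 34) = 9 + 1*48 = 9 + 48 = 57)
2629/25548 + W = 2629/25548 + 57 = 1458865/25548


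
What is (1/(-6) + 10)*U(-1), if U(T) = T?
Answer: -59/6 ≈ -9.8333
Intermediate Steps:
(1/(-6) + 10)*U(-1) = (1/(-6) + 10)*(-1) = (-⅙ + 10)*(-1) = (59/6)*(-1) = -59/6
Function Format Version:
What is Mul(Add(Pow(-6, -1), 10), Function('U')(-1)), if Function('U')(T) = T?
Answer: Rational(-59, 6) ≈ -9.8333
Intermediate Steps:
Mul(Add(Pow(-6, -1), 10), Function('U')(-1)) = Mul(Add(Pow(-6, -1), 10), -1) = Mul(Add(Rational(-1, 6), 10), -1) = Mul(Rational(59, 6), -1) = Rational(-59, 6)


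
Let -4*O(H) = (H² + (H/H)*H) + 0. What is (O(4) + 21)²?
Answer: 256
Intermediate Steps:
O(H) = -H/4 - H²/4 (O(H) = -((H² + (H/H)*H) + 0)/4 = -((H² + 1*H) + 0)/4 = -((H² + H) + 0)/4 = -((H + H²) + 0)/4 = -(H + H²)/4 = -H/4 - H²/4)
(O(4) + 21)² = (-¼*4*(1 + 4) + 21)² = (-¼*4*5 + 21)² = (-5 + 21)² = 16² = 256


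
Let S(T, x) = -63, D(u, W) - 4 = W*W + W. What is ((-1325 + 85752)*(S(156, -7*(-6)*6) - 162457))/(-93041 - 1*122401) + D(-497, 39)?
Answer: 7029013664/107721 ≈ 65252.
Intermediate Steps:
D(u, W) = 4 + W + W**2 (D(u, W) = 4 + (W*W + W) = 4 + (W**2 + W) = 4 + (W + W**2) = 4 + W + W**2)
((-1325 + 85752)*(S(156, -7*(-6)*6) - 162457))/(-93041 - 1*122401) + D(-497, 39) = ((-1325 + 85752)*(-63 - 162457))/(-93041 - 1*122401) + (4 + 39 + 39**2) = (84427*(-162520))/(-93041 - 122401) + (4 + 39 + 1521) = -13721076040/(-215442) + 1564 = -13721076040*(-1/215442) + 1564 = 6860538020/107721 + 1564 = 7029013664/107721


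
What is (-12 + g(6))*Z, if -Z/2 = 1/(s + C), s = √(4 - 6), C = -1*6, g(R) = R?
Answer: -36/19 - 6*I*√2/19 ≈ -1.8947 - 0.44659*I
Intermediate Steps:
C = -6
s = I*√2 (s = √(-2) = I*√2 ≈ 1.4142*I)
Z = -2/(-6 + I*√2) (Z = -2/(I*√2 - 6) = -2/(-6 + I*√2) ≈ 0.31579 + 0.074432*I)
(-12 + g(6))*Z = (-12 + 6)*(6/19 + I*√2/19) = -6*(6/19 + I*√2/19) = -36/19 - 6*I*√2/19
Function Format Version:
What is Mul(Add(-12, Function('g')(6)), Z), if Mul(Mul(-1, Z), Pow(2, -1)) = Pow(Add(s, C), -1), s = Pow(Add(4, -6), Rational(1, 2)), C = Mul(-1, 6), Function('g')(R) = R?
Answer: Add(Rational(-36, 19), Mul(Rational(-6, 19), I, Pow(2, Rational(1, 2)))) ≈ Add(-1.8947, Mul(-0.44659, I))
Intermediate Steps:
C = -6
s = Mul(I, Pow(2, Rational(1, 2))) (s = Pow(-2, Rational(1, 2)) = Mul(I, Pow(2, Rational(1, 2))) ≈ Mul(1.4142, I))
Z = Mul(-2, Pow(Add(-6, Mul(I, Pow(2, Rational(1, 2)))), -1)) (Z = Mul(-2, Pow(Add(Mul(I, Pow(2, Rational(1, 2))), -6), -1)) = Mul(-2, Pow(Add(-6, Mul(I, Pow(2, Rational(1, 2)))), -1)) ≈ Add(0.31579, Mul(0.074432, I)))
Mul(Add(-12, Function('g')(6)), Z) = Mul(Add(-12, 6), Add(Rational(6, 19), Mul(Rational(1, 19), I, Pow(2, Rational(1, 2))))) = Mul(-6, Add(Rational(6, 19), Mul(Rational(1, 19), I, Pow(2, Rational(1, 2))))) = Add(Rational(-36, 19), Mul(Rational(-6, 19), I, Pow(2, Rational(1, 2))))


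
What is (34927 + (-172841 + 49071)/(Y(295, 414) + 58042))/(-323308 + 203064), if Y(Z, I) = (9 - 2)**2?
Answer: -2028820587/6985094204 ≈ -0.29045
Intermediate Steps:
Y(Z, I) = 49 (Y(Z, I) = 7**2 = 49)
(34927 + (-172841 + 49071)/(Y(295, 414) + 58042))/(-323308 + 203064) = (34927 + (-172841 + 49071)/(49 + 58042))/(-323308 + 203064) = (34927 - 123770/58091)/(-120244) = (34927 - 123770*1/58091)*(-1/120244) = (34927 - 123770/58091)*(-1/120244) = (2028820587/58091)*(-1/120244) = -2028820587/6985094204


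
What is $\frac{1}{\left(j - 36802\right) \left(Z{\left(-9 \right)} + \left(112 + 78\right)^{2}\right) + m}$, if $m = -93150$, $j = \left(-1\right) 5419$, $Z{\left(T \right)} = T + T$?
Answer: $- \frac{1}{1523511272} \approx -6.5638 \cdot 10^{-10}$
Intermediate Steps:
$Z{\left(T \right)} = 2 T$
$j = -5419$
$\frac{1}{\left(j - 36802\right) \left(Z{\left(-9 \right)} + \left(112 + 78\right)^{2}\right) + m} = \frac{1}{\left(-5419 - 36802\right) \left(2 \left(-9\right) + \left(112 + 78\right)^{2}\right) - 93150} = \frac{1}{- 42221 \left(-18 + 190^{2}\right) - 93150} = \frac{1}{- 42221 \left(-18 + 36100\right) - 93150} = \frac{1}{\left(-42221\right) 36082 - 93150} = \frac{1}{-1523418122 - 93150} = \frac{1}{-1523511272} = - \frac{1}{1523511272}$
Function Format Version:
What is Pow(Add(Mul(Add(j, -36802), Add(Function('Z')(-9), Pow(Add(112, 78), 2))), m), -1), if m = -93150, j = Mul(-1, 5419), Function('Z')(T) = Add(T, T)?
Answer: Rational(-1, 1523511272) ≈ -6.5638e-10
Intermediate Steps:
Function('Z')(T) = Mul(2, T)
j = -5419
Pow(Add(Mul(Add(j, -36802), Add(Function('Z')(-9), Pow(Add(112, 78), 2))), m), -1) = Pow(Add(Mul(Add(-5419, -36802), Add(Mul(2, -9), Pow(Add(112, 78), 2))), -93150), -1) = Pow(Add(Mul(-42221, Add(-18, Pow(190, 2))), -93150), -1) = Pow(Add(Mul(-42221, Add(-18, 36100)), -93150), -1) = Pow(Add(Mul(-42221, 36082), -93150), -1) = Pow(Add(-1523418122, -93150), -1) = Pow(-1523511272, -1) = Rational(-1, 1523511272)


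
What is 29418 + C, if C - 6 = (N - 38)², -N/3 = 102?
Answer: 147760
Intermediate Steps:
N = -306 (N = -3*102 = -306)
C = 118342 (C = 6 + (-306 - 38)² = 6 + (-344)² = 6 + 118336 = 118342)
29418 + C = 29418 + 118342 = 147760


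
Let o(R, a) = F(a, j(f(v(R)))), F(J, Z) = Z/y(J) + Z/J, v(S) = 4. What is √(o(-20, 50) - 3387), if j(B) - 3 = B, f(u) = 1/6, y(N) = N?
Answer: I*√3048186/30 ≈ 58.197*I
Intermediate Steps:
f(u) = ⅙
j(B) = 3 + B
F(J, Z) = 2*Z/J (F(J, Z) = Z/J + Z/J = 2*Z/J)
o(R, a) = 19/(3*a) (o(R, a) = 2*(3 + ⅙)/a = 2*(19/6)/a = 19/(3*a))
√(o(-20, 50) - 3387) = √((19/3)/50 - 3387) = √((19/3)*(1/50) - 3387) = √(19/150 - 3387) = √(-508031/150) = I*√3048186/30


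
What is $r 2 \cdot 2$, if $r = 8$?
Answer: $32$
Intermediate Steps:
$r 2 \cdot 2 = 8 \cdot 2 \cdot 2 = 16 \cdot 2 = 32$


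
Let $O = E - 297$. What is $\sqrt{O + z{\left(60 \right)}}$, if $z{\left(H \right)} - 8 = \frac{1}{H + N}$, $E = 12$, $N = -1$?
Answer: $\frac{i \sqrt{964178}}{59} \approx 16.643 i$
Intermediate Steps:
$z{\left(H \right)} = 8 + \frac{1}{-1 + H}$ ($z{\left(H \right)} = 8 + \frac{1}{H - 1} = 8 + \frac{1}{-1 + H}$)
$O = -285$ ($O = 12 - 297 = -285$)
$\sqrt{O + z{\left(60 \right)}} = \sqrt{-285 + \frac{-7 + 8 \cdot 60}{-1 + 60}} = \sqrt{-285 + \frac{-7 + 480}{59}} = \sqrt{-285 + \frac{1}{59} \cdot 473} = \sqrt{-285 + \frac{473}{59}} = \sqrt{- \frac{16342}{59}} = \frac{i \sqrt{964178}}{59}$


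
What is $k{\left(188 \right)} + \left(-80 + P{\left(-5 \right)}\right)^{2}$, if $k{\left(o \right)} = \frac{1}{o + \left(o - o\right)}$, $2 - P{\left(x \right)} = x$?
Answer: $\frac{1001853}{188} \approx 5329.0$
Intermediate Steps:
$P{\left(x \right)} = 2 - x$
$k{\left(o \right)} = \frac{1}{o}$ ($k{\left(o \right)} = \frac{1}{o + 0} = \frac{1}{o}$)
$k{\left(188 \right)} + \left(-80 + P{\left(-5 \right)}\right)^{2} = \frac{1}{188} + \left(-80 + \left(2 - -5\right)\right)^{2} = \frac{1}{188} + \left(-80 + \left(2 + 5\right)\right)^{2} = \frac{1}{188} + \left(-80 + 7\right)^{2} = \frac{1}{188} + \left(-73\right)^{2} = \frac{1}{188} + 5329 = \frac{1001853}{188}$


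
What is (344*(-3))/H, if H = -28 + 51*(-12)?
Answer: 129/80 ≈ 1.6125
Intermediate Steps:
H = -640 (H = -28 - 612 = -640)
(344*(-3))/H = (344*(-3))/(-640) = -1032*(-1/640) = 129/80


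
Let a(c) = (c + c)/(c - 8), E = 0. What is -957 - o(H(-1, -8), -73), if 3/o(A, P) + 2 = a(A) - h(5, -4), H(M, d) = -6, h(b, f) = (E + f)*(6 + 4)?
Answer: -260325/272 ≈ -957.08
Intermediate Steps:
h(b, f) = 10*f (h(b, f) = (0 + f)*(6 + 4) = f*10 = 10*f)
a(c) = 2*c/(-8 + c) (a(c) = (2*c)/(-8 + c) = 2*c/(-8 + c))
o(A, P) = 3/(38 + 2*A/(-8 + A)) (o(A, P) = 3/(-2 + (2*A/(-8 + A) - 10*(-4))) = 3/(-2 + (2*A/(-8 + A) - 1*(-40))) = 3/(-2 + (2*A/(-8 + A) + 40)) = 3/(-2 + (40 + 2*A/(-8 + A))) = 3/(38 + 2*A/(-8 + A)))
-957 - o(H(-1, -8), -73) = -957 - 3*(-8 - 6)/(8*(-38 + 5*(-6))) = -957 - 3*(-14)/(8*(-38 - 30)) = -957 - 3*(-14)/(8*(-68)) = -957 - 3*(-1)*(-14)/(8*68) = -957 - 1*21/272 = -957 - 21/272 = -260325/272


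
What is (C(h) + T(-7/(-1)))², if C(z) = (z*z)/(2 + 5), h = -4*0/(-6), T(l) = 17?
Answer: 289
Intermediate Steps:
h = 0 (h = 0*(-⅙) = 0)
C(z) = z²/7
(C(h) + T(-7/(-1)))² = ((⅐)*0² + 17)² = ((⅐)*0 + 17)² = (0 + 17)² = 17² = 289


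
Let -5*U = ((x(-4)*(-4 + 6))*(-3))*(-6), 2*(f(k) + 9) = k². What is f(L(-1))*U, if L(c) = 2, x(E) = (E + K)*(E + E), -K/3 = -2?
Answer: -4032/5 ≈ -806.40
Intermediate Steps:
K = 6 (K = -3*(-2) = 6)
x(E) = 2*E*(6 + E) (x(E) = (E + 6)*(E + E) = (6 + E)*(2*E) = 2*E*(6 + E))
f(k) = -9 + k²/2
U = 576/5 (U = -((2*(-4)*(6 - 4))*(-4 + 6))*(-3)*(-6)/5 = -((2*(-4)*2)*2)*(-3)*(-6)/5 = --16*2*(-3)*(-6)/5 = -(-32*(-3))*(-6)/5 = -96*(-6)/5 = -⅕*(-576) = 576/5 ≈ 115.20)
f(L(-1))*U = (-9 + (½)*2²)*(576/5) = (-9 + (½)*4)*(576/5) = (-9 + 2)*(576/5) = -7*576/5 = -4032/5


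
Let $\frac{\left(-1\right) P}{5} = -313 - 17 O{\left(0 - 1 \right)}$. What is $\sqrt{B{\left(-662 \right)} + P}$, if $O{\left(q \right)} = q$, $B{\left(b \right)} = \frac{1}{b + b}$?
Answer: $\frac{\sqrt{648600789}}{662} \approx 38.471$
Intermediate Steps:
$B{\left(b \right)} = \frac{1}{2 b}$
$P = 1480$ ($P = - 5 \left(-313 - 17 \left(0 - 1\right)\right) = - 5 \left(-313 - -17\right) = - 5 \left(-313 + 17\right) = \left(-5\right) \left(-296\right) = 1480$)
$\sqrt{B{\left(-662 \right)} + P} = \sqrt{\frac{1}{2 \left(-662\right)} + 1480} = \sqrt{\frac{1}{2} \left(- \frac{1}{662}\right) + 1480} = \sqrt{- \frac{1}{1324} + 1480} = \sqrt{\frac{1959519}{1324}} = \frac{\sqrt{648600789}}{662}$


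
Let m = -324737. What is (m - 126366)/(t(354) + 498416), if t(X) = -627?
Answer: -451103/497789 ≈ -0.90621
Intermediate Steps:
(m - 126366)/(t(354) + 498416) = (-324737 - 126366)/(-627 + 498416) = -451103/497789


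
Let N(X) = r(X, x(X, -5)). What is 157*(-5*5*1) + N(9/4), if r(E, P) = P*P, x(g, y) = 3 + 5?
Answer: -3861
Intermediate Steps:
x(g, y) = 8
r(E, P) = P²
N(X) = 64 (N(X) = 8² = 64)
157*(-5*5*1) + N(9/4) = 157*(-5*5*1) + 64 = 157*(-25*1) + 64 = 157*(-25) + 64 = -3925 + 64 = -3861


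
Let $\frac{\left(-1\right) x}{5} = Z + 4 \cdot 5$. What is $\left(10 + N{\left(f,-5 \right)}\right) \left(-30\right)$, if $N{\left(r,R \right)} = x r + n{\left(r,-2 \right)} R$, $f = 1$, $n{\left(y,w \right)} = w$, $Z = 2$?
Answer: $2700$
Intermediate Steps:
$x = -110$ ($x = - 5 \left(2 + 4 \cdot 5\right) = - 5 \left(2 + 20\right) = \left(-5\right) 22 = -110$)
$N{\left(r,R \right)} = - 110 r - 2 R$
$\left(10 + N{\left(f,-5 \right)}\right) \left(-30\right) = \left(10 - 100\right) \left(-30\right) = \left(-90\right) \left(-30\right) = 2700$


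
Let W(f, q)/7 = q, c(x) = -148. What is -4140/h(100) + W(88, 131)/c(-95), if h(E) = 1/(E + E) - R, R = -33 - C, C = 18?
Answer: -131898317/1509748 ≈ -87.365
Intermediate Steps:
W(f, q) = 7*q
R = -51 (R = -33 - 1*18 = -33 - 18 = -51)
h(E) = 51 + 1/(2*E) (h(E) = 1/(E + E) - 1*(-51) = 1/(2*E) + 51 = 51 + 1/(2*E))
-4140/h(100) + W(88, 131)/c(-95) = -4140/(51 + (½)/100) + (7*131)/(-148) = -4140/(51 + (½)*(1/100)) + 917*(-1/148) = -4140/(51 + 1/200) - 917/148 = -4140/10201/200 - 917/148 = -4140*200/10201 - 917/148 = -828000/10201 - 917/148 = -131898317/1509748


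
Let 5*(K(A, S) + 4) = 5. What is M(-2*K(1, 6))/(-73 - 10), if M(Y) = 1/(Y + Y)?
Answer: -1/996 ≈ -0.0010040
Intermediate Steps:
K(A, S) = -3 (K(A, S) = -4 + (⅕)*5 = -4 + 1 = -3)
M(Y) = 1/(2*Y)
M(-2*K(1, 6))/(-73 - 10) = (1/(2*((-2*(-3)))))/(-73 - 10) = ((½)/6)/(-83) = -1/(166*6) = -1/83*1/12 = -1/996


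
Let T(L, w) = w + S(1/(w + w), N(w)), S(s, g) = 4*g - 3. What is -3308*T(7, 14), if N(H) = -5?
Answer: 29772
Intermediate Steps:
S(s, g) = -3 + 4*g
T(L, w) = -23 + w (T(L, w) = w + (-3 + 4*(-5)) = w + (-3 - 20) = w - 23 = -23 + w)
-3308*T(7, 14) = -3308*(-23 + 14) = -3308*(-9) = 29772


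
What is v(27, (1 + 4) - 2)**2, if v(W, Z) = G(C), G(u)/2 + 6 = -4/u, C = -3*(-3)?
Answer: 13456/81 ≈ 166.12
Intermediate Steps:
C = 9
G(u) = -12 - 8/u (G(u) = -12 + 2*(-4/u) = -12 - 8/u)
v(W, Z) = -116/9 (v(W, Z) = -12 - 8/9 = -116/9)
v(27, (1 + 4) - 2)**2 = (-116/9)**2 = 13456/81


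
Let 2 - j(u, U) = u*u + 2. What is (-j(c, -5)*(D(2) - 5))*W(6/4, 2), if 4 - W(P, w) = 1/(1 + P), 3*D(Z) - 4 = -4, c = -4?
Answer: -288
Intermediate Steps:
D(Z) = 0 (D(Z) = 4/3 + (⅓)*(-4) = 4/3 - 4/3 = 0)
j(u, U) = -u² (j(u, U) = 2 - (u*u + 2) = 2 - (u² + 2) = 2 - (2 + u²) = 2 + (-2 - u²) = -u²)
W(P, w) = 4 - 1/(1 + P)
(-j(c, -5)*(D(2) - 5))*W(6/4, 2) = (-(-1*(-4)²)*(0 - 5))*((3 + 4*(6/4))/(1 + 6/4)) = (-(-1*16)*(-5))*((3 + 4*(6*(¼)))/(1 + 6*(¼))) = (-(-16)*(-5))*((3 + 4*(3/2))/(1 + 3/2)) = (-1*80)*((3 + 6)/(5/2)) = -32*9 = -80*18/5 = -288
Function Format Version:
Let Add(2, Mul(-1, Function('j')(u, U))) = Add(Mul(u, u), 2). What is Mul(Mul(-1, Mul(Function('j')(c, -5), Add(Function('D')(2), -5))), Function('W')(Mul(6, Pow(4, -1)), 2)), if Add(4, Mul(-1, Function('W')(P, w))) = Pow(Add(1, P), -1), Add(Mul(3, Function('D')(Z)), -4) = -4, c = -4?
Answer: -288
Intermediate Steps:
Function('D')(Z) = 0 (Function('D')(Z) = Add(Rational(4, 3), Mul(Rational(1, 3), -4)) = Add(Rational(4, 3), Rational(-4, 3)) = 0)
Function('j')(u, U) = Mul(-1, Pow(u, 2)) (Function('j')(u, U) = Add(2, Mul(-1, Add(Mul(u, u), 2))) = Add(2, Mul(-1, Add(Pow(u, 2), 2))) = Add(2, Mul(-1, Add(2, Pow(u, 2)))) = Add(2, Add(-2, Mul(-1, Pow(u, 2)))) = Mul(-1, Pow(u, 2)))
Function('W')(P, w) = Add(4, Mul(-1, Pow(Add(1, P), -1)))
Mul(Mul(-1, Mul(Function('j')(c, -5), Add(Function('D')(2), -5))), Function('W')(Mul(6, Pow(4, -1)), 2)) = Mul(Mul(-1, Mul(Mul(-1, Pow(-4, 2)), Add(0, -5))), Mul(Pow(Add(1, Mul(6, Pow(4, -1))), -1), Add(3, Mul(4, Mul(6, Pow(4, -1)))))) = Mul(Mul(-1, Mul(Mul(-1, 16), -5)), Mul(Pow(Add(1, Mul(6, Rational(1, 4))), -1), Add(3, Mul(4, Mul(6, Rational(1, 4)))))) = Mul(Mul(-1, Mul(-16, -5)), Mul(Pow(Add(1, Rational(3, 2)), -1), Add(3, Mul(4, Rational(3, 2))))) = Mul(Mul(-1, 80), Mul(Pow(Rational(5, 2), -1), Add(3, 6))) = Mul(-80, Mul(Rational(2, 5), 9)) = Mul(-80, Rational(18, 5)) = -288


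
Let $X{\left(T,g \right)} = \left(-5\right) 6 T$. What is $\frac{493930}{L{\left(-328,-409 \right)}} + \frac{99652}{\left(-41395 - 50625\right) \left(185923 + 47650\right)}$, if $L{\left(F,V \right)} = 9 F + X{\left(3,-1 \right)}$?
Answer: $- \frac{1327028646407398}{8172860581665} \approx -162.37$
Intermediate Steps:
$X{\left(T,g \right)} = - 30 T$
$L{\left(F,V \right)} = -90 + 9 F$ ($L{\left(F,V \right)} = 9 F - 90 = -90 + 9 F$)
$\frac{493930}{L{\left(-328,-409 \right)}} + \frac{99652}{\left(-41395 - 50625\right) \left(185923 + 47650\right)} = \frac{493930}{-90 + 9 \left(-328\right)} + \frac{99652}{\left(-41395 - 50625\right) \left(185923 + 47650\right)} = \frac{493930}{-90 - 2952} + \frac{99652}{\left(-92020\right) 233573} = \frac{493930}{-3042} + \frac{99652}{-21493387460} = 493930 \left(- \frac{1}{3042}\right) + 99652 \left(- \frac{1}{21493387460}\right) = - \frac{246965}{1521} - \frac{24913}{5373346865} = - \frac{1327028646407398}{8172860581665}$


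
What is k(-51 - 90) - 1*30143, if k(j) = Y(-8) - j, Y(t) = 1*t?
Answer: -30010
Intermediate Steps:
Y(t) = t
k(j) = -8 - j
k(-51 - 90) - 1*30143 = (-8 - (-51 - 90)) - 1*30143 = (-8 - 1*(-141)) - 30143 = (-8 + 141) - 30143 = 133 - 30143 = -30010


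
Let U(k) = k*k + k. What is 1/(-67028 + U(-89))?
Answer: -1/59196 ≈ -1.6893e-5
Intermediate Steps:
U(k) = k + k² (U(k) = k² + k = k + k²)
1/(-67028 + U(-89)) = 1/(-67028 - 89*(1 - 89)) = 1/(-67028 - 89*(-88)) = 1/(-67028 + 7832) = 1/(-59196) = -1/59196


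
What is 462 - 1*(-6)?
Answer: 468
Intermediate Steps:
462 - 1*(-6) = 462 + 6 = 468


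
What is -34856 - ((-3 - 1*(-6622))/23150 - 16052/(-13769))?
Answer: -11110894652411/318752350 ≈ -34857.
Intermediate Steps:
-34856 - ((-3 - 1*(-6622))/23150 - 16052/(-13769)) = -34856 - ((-3 + 6622)*(1/23150) - 16052*(-1/13769)) = -34856 - (6619*(1/23150) + 16052/13769) = -34856 - (6619/23150 + 16052/13769) = -34856 - 1*462740811/318752350 = -34856 - 462740811/318752350 = -11110894652411/318752350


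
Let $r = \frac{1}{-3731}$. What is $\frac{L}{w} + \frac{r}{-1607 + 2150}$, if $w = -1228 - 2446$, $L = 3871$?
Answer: $- \frac{7842390317}{7443277842} \approx -1.0536$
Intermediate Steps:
$w = -3674$ ($w = -1228 - 2446 = -3674$)
$r = - \frac{1}{3731} \approx -0.00026802$
$\frac{L}{w} + \frac{r}{-1607 + 2150} = \frac{3871}{-3674} - \frac{1}{3731 \left(-1607 + 2150\right)} = 3871 \left(- \frac{1}{3674}\right) - \frac{1}{3731 \cdot 543} = - \frac{3871}{3674} - \frac{1}{2025933} = - \frac{7842390317}{7443277842}$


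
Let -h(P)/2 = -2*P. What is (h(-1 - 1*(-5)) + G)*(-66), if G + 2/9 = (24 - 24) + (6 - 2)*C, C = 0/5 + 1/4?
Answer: -3322/3 ≈ -1107.3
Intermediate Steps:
C = ¼ (C = 0*(⅕) + 1*(¼) = 0 + ¼ = ¼ ≈ 0.25000)
h(P) = 4*P (h(P) = -(-4)*P = 4*P)
G = 7/9 (G = -2/9 + ((24 - 24) + (6 - 2)*(¼)) = -2/9 + (0 + 4*(¼)) = -2/9 + (0 + 1) = -2/9 + 1 = 7/9 ≈ 0.77778)
(h(-1 - 1*(-5)) + G)*(-66) = (4*(-1 - 1*(-5)) + 7/9)*(-66) = (4*(-1 + 5) + 7/9)*(-66) = (4*4 + 7/9)*(-66) = (16 + 7/9)*(-66) = (151/9)*(-66) = -3322/3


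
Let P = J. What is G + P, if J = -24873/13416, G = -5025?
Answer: -22480091/4472 ≈ -5026.9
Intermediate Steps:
J = -8291/4472 (J = -24873*1/13416 = -8291/4472 ≈ -1.8540)
P = -8291/4472 ≈ -1.8540
G + P = -5025 - 8291/4472 = -22480091/4472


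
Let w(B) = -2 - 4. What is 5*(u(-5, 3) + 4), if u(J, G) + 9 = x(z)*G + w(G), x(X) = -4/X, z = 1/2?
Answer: -175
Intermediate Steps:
w(B) = -6
z = ½ ≈ 0.50000
u(J, G) = -15 - 8*G (u(J, G) = -9 + ((-4/½)*G - 6) = -9 + ((-4*2)*G - 6) = -9 + (-8*G - 6) = -9 + (-6 - 8*G) = -15 - 8*G)
5*(u(-5, 3) + 4) = 5*((-15 - 8*3) + 4) = 5*((-15 - 24) + 4) = 5*(-39 + 4) = 5*(-35) = -175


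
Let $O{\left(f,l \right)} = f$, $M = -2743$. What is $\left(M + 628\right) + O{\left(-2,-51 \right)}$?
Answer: $-2117$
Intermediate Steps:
$\left(M + 628\right) + O{\left(-2,-51 \right)} = \left(-2743 + 628\right) - 2 = -2115 - 2 = -2117$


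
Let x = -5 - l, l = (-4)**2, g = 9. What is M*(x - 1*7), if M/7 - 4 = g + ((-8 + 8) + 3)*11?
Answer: -9016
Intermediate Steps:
l = 16
x = -21 (x = -5 - 1*16 = -5 - 16 = -21)
M = 322 (M = 28 + 7*(9 + ((-8 + 8) + 3)*11) = 28 + 7*(9 + (0 + 3)*11) = 28 + 7*(9 + 3*11) = 28 + 7*(9 + 33) = 28 + 7*42 = 28 + 294 = 322)
M*(x - 1*7) = 322*(-21 - 1*7) = 322*(-21 - 7) = 322*(-28) = -9016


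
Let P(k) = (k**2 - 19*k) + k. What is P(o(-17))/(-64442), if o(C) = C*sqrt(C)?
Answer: 4913/64442 - 153*I*sqrt(17)/32221 ≈ 0.076239 - 0.019578*I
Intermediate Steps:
o(C) = C**(3/2)
P(k) = k**2 - 18*k
P(o(-17))/(-64442) = ((-17)**(3/2)*(-18 + (-17)**(3/2)))/(-64442) = ((-17*I*sqrt(17))*(-18 - 17*I*sqrt(17)))*(-1/64442) = -17*I*sqrt(17)*(-18 - 17*I*sqrt(17))*(-1/64442) = 17*I*sqrt(17)*(-18 - 17*I*sqrt(17))/64442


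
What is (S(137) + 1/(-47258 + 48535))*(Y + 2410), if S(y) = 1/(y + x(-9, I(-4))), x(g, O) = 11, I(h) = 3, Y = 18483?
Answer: 29772525/188996 ≈ 157.53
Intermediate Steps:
S(y) = 1/(11 + y) (S(y) = 1/(y + 11) = 1/(11 + y))
(S(137) + 1/(-47258 + 48535))*(Y + 2410) = (1/(11 + 137) + 1/(-47258 + 48535))*(18483 + 2410) = (1/148 + 1/1277)*20893 = (1425/188996)*20893 = 29772525/188996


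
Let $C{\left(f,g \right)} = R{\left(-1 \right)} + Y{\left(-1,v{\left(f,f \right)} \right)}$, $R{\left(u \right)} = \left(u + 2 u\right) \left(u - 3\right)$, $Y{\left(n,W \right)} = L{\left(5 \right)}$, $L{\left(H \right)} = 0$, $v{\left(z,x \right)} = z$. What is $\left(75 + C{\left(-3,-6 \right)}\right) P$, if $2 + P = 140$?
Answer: $12006$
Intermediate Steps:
$P = 138$ ($P = -2 + 140 = 138$)
$Y{\left(n,W \right)} = 0$
$R{\left(u \right)} = 3 u \left(-3 + u\right)$
$C{\left(f,g \right)} = 12$ ($C{\left(f,g \right)} = 3 \left(-1\right) \left(-3 - 1\right) + 0 = 3 \left(-1\right) \left(-4\right) + 0 = 12 + 0 = 12$)
$\left(75 + C{\left(-3,-6 \right)}\right) P = \left(75 + 12\right) 138 = 87 \cdot 138 = 12006$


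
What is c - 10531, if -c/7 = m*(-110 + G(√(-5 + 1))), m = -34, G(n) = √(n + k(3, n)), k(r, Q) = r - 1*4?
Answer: -36711 + 238*√(-1 + 2*I) ≈ -36524.0 + 302.74*I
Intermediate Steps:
k(r, Q) = -4 + r (k(r, Q) = r - 4 = -4 + r)
G(n) = √(-1 + n) (G(n) = √(n + (-4 + 3)) = √(n - 1) = √(-1 + n))
c = -26180 + 238*√(-1 + 2*I) (c = -(-238)*(-110 + √(-1 + √(-5 + 1))) = -(-238)*(-110 + √(-1 + √(-4))) = -(-238)*(-110 + √(-1 + 2*I)) = -7*(3740 - 34*√(-1 + 2*I)) = -26180 + 238*√(-1 + 2*I) ≈ -25993.0 + 302.74*I)
c - 10531 = (-26180 + 238*√(-1 + 2*I)) - 10531 = -36711 + 238*√(-1 + 2*I)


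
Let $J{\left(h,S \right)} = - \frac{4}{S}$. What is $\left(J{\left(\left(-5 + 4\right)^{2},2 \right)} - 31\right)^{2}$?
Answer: $1089$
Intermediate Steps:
$\left(J{\left(\left(-5 + 4\right)^{2},2 \right)} - 31\right)^{2} = \left(- \frac{4}{2} - 31\right)^{2} = \left(\left(-4\right) \frac{1}{2} - 31\right)^{2} = \left(-2 - 31\right)^{2} = \left(-33\right)^{2} = 1089$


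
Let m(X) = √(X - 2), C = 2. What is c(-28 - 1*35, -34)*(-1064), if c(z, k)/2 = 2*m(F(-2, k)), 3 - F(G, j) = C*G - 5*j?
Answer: -4256*I*√165 ≈ -54669.0*I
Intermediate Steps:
F(G, j) = 3 - 2*G + 5*j (F(G, j) = 3 - (2*G - 5*j) = 3 - (-5*j + 2*G) = 3 + (-2*G + 5*j) = 3 - 2*G + 5*j)
m(X) = √(-2 + X)
c(z, k) = 4*√(5 + 5*k) (c(z, k) = 2*(2*√(-2 + (3 - 2*(-2) + 5*k))) = 2*(2*√(-2 + (3 + 4 + 5*k))) = 2*(2*√(-2 + (7 + 5*k))) = 2*(2*√(5 + 5*k)) = 4*√(5 + 5*k))
c(-28 - 1*35, -34)*(-1064) = (4*√(5 + 5*(-34)))*(-1064) = (4*√(5 - 170))*(-1064) = (4*√(-165))*(-1064) = (4*(I*√165))*(-1064) = (4*I*√165)*(-1064) = -4256*I*√165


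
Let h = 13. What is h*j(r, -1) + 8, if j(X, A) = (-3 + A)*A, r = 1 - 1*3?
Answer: 60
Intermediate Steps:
r = -2 (r = 1 - 3 = -2)
j(X, A) = A*(-3 + A)
h*j(r, -1) + 8 = 13*(-(-3 - 1)) + 8 = 13*(-1*(-4)) + 8 = 13*4 + 8 = 52 + 8 = 60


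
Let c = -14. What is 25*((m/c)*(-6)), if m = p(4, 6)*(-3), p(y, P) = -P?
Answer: 1350/7 ≈ 192.86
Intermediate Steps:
m = 18 (m = -1*6*(-3) = -6*(-3) = 18)
25*((m/c)*(-6)) = 25*((18/(-14))*(-6)) = 25*((18*(-1/14))*(-6)) = 25*(-9/7*(-6)) = 25*(54/7) = 1350/7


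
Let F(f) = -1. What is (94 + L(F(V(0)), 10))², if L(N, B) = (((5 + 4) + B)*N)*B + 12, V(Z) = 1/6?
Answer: 7056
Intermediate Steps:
V(Z) = ⅙
L(N, B) = 12 + B*N*(9 + B) (L(N, B) = ((9 + B)*N)*B + 12 = (N*(9 + B))*B + 12 = B*N*(9 + B) + 12 = 12 + B*N*(9 + B))
(94 + L(F(V(0)), 10))² = (94 + (12 - 1*10² + 9*10*(-1)))² = (94 + (12 - 1*100 - 90))² = (94 + (12 - 100 - 90))² = (94 - 178)² = (-84)² = 7056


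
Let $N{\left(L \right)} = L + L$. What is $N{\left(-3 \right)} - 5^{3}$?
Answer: $-131$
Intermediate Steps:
$N{\left(L \right)} = 2 L$
$N{\left(-3 \right)} - 5^{3} = 2 \left(-3\right) - 5^{3} = -6 - 125 = -131$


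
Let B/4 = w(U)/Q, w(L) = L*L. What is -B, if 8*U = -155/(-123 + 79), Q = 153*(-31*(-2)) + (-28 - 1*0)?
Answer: -24025/292971008 ≈ -8.2005e-5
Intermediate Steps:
Q = 9458 (Q = 153*62 + (-28 + 0) = 9486 - 28 = 9458)
U = 155/352 (U = (-155/(-123 + 79))/8 = (-155/(-44))/8 = (-155*(-1/44))/8 = (⅛)*(155/44) = 155/352 ≈ 0.44034)
w(L) = L²
B = 24025/292971008 (B = 4*((155/352)²/9458) = 4*((24025/123904)*(1/9458)) = 4*(24025/1171884032) = 24025/292971008 ≈ 8.2005e-5)
-B = -1*24025/292971008 = -24025/292971008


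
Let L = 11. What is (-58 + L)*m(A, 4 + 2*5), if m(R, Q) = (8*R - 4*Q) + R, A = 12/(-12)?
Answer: 3055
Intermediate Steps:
A = -1 (A = 12*(-1/12) = -1)
m(R, Q) = -4*Q + 9*R (m(R, Q) = (-4*Q + 8*R) + R = -4*Q + 9*R)
(-58 + L)*m(A, 4 + 2*5) = (-58 + 11)*(-4*(4 + 2*5) + 9*(-1)) = -47*(-4*(4 + 10) - 9) = -47*(-4*14 - 9) = -47*(-56 - 9) = -47*(-65) = 3055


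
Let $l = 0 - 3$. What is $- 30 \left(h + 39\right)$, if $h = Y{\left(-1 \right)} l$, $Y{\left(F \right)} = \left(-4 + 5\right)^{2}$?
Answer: $-1080$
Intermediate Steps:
$l = -3$
$Y{\left(F \right)} = 1$ ($Y{\left(F \right)} = 1^{2} = 1$)
$h = -3$ ($h = 1 \left(-3\right) = -3$)
$- 30 \left(h + 39\right) = - 30 \left(-3 + 39\right) = \left(-30\right) 36 = -1080$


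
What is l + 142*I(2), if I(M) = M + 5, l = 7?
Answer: 1001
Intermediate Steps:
I(M) = 5 + M
l + 142*I(2) = 7 + 142*(5 + 2) = 7 + 142*7 = 7 + 994 = 1001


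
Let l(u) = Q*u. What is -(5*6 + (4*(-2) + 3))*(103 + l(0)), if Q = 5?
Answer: -2575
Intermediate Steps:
l(u) = 5*u
-(5*6 + (4*(-2) + 3))*(103 + l(0)) = -(5*6 + (4*(-2) + 3))*(103 + 5*0) = -(30 + (-8 + 3))*(103 + 0) = -(30 - 5)*103 = -25*103 = -1*2575 = -2575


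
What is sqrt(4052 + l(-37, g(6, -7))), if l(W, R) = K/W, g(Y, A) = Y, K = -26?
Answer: 5*sqrt(221926)/37 ≈ 63.661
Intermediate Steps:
l(W, R) = -26/W
sqrt(4052 + l(-37, g(6, -7))) = sqrt(4052 - 26/(-37)) = sqrt(4052 - 26*(-1/37)) = sqrt(4052 + 26/37) = sqrt(149950/37) = 5*sqrt(221926)/37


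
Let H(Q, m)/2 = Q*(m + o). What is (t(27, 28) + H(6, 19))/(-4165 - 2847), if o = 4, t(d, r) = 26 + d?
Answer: -329/7012 ≈ -0.046920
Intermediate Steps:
H(Q, m) = 2*Q*(4 + m) (H(Q, m) = 2*(Q*(m + 4)) = 2*(Q*(4 + m)) = 2*Q*(4 + m))
(t(27, 28) + H(6, 19))/(-4165 - 2847) = ((26 + 27) + 2*6*(4 + 19))/(-4165 - 2847) = (53 + 2*6*23)/(-7012) = (53 + 276)*(-1/7012) = 329*(-1/7012) = -329/7012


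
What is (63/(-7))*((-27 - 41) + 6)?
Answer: 558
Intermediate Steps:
(63/(-7))*((-27 - 41) + 6) = (63*(-⅐))*(-68 + 6) = -9*(-62) = 558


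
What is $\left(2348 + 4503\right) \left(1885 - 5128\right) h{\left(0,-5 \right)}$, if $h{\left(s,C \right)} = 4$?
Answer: $-88871172$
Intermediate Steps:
$\left(2348 + 4503\right) \left(1885 - 5128\right) h{\left(0,-5 \right)} = \left(2348 + 4503\right) \left(1885 - 5128\right) 4 = 6851 \left(-3243\right) 4 = \left(-22217793\right) 4 = -88871172$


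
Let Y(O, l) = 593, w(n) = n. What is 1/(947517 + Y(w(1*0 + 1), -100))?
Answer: 1/948110 ≈ 1.0547e-6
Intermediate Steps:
1/(947517 + Y(w(1*0 + 1), -100)) = 1/(947517 + 593) = 1/948110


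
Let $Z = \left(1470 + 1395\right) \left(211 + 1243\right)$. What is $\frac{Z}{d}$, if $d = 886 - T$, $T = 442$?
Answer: $\frac{694285}{74} \approx 9382.2$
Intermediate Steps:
$d = 444$ ($d = 886 - 442 = 444$)
$Z = 4165710$ ($Z = 2865 \cdot 1454 = 4165710$)
$\frac{Z}{d} = \frac{1}{444} \cdot 4165710 = \frac{694285}{74}$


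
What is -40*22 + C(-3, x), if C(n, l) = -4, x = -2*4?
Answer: -884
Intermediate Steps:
x = -8
-40*22 + C(-3, x) = -40*22 - 4 = -880 - 4 = -884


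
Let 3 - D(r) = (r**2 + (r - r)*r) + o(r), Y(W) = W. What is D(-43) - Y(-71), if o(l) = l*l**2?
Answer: 77732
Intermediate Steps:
o(l) = l**3
D(r) = 3 - r**2 - r**3 (D(r) = 3 - ((r**2 + (r - r)*r) + r**3) = 3 - ((r**2 + 0*r) + r**3) = 3 - ((r**2 + 0) + r**3) = 3 - (r**2 + r**3) = 3 + (-r**2 - r**3) = 3 - r**2 - r**3)
D(-43) - Y(-71) = (3 - 1*(-43)**2 - 1*(-43)**3) - 1*(-71) = (3 - 1*1849 - 1*(-79507)) + 71 = (3 - 1849 + 79507) + 71 = 77661 + 71 = 77732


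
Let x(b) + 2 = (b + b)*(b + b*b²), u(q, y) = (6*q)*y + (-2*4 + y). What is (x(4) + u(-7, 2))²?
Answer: 204304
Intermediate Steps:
u(q, y) = -8 + y + 6*q*y (u(q, y) = 6*q*y + (-8 + y) = -8 + y + 6*q*y)
x(b) = -2 + 2*b*(b + b³) (x(b) = -2 + (b + b)*(b + b*b²) = -2 + (2*b)*(b + b³) = -2 + 2*b*(b + b³))
(x(4) + u(-7, 2))² = ((-2 + 2*4² + 2*4⁴) + (-8 + 2 + 6*(-7)*2))² = ((-2 + 2*16 + 2*256) + (-8 + 2 - 84))² = ((-2 + 32 + 512) - 90)² = (542 - 90)² = 452² = 204304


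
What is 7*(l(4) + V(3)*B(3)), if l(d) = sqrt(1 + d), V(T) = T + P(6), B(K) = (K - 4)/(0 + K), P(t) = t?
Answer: -21 + 7*sqrt(5) ≈ -5.3475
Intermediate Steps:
B(K) = (-4 + K)/K
V(T) = 6 + T (V(T) = T + 6 = 6 + T)
7*(l(4) + V(3)*B(3)) = 7*(sqrt(1 + 4) + (6 + 3)*((-4 + 3)/3)) = 7*(sqrt(5) + 9*((1/3)*(-1))) = 7*(sqrt(5) + 9*(-1/3)) = 7*(sqrt(5) - 3) = 7*(-3 + sqrt(5)) = -21 + 7*sqrt(5)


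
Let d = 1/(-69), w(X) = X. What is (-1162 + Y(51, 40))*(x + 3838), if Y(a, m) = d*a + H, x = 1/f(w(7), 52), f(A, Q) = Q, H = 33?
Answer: -1296452192/299 ≈ -4.3360e+6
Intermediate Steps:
d = -1/69 ≈ -0.014493
x = 1/52 ≈ 0.019231
Y(a, m) = 33 - a/69 (Y(a, m) = -a/69 + 33 = 33 - a/69)
(-1162 + Y(51, 40))*(x + 3838) = (-1162 + (33 - 1/69*51))*(1/52 + 3838) = (-1162 + (33 - 17/23))*(199577/52) = (-1162 + 742/23)*(199577/52) = -25984/23*199577/52 = -1296452192/299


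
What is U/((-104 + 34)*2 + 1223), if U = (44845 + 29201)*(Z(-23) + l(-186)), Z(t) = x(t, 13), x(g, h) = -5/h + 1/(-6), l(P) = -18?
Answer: -17857427/14079 ≈ -1268.4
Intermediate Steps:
x(g, h) = -1/6 - 5/h (x(g, h) = -5/h + 1*(-1/6) = -5/h - 1/6 = -1/6 - 5/h)
Z(t) = -43/78 (Z(t) = (1/6)*(-30 - 1*13)/13 = (1/6)*(1/13)*(-30 - 13) = (1/6)*(1/13)*(-43) = -43/78)
U = -17857427/13 (U = (44845 + 29201)*(-43/78 - 18) = 74046*(-1447/78) = -17857427/13 ≈ -1.3736e+6)
U/((-104 + 34)*2 + 1223) = -17857427/(13*((-104 + 34)*2 + 1223)) = -17857427/(13*(-70*2 + 1223)) = -17857427/(13*(-140 + 1223)) = -17857427/13/1083 = -17857427/13*1/1083 = -17857427/14079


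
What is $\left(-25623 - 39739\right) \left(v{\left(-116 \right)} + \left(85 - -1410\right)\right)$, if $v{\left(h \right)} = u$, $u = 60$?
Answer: $-101637910$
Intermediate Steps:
$v{\left(h \right)} = 60$
$\left(-25623 - 39739\right) \left(v{\left(-116 \right)} + \left(85 - -1410\right)\right) = \left(-25623 - 39739\right) \left(60 + \left(85 - -1410\right)\right) = - 65362 \left(60 + \left(85 + 1410\right)\right) = - 65362 \left(60 + 1495\right) = \left(-65362\right) 1555 = -101637910$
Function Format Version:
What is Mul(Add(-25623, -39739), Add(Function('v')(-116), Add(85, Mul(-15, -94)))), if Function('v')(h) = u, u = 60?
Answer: -101637910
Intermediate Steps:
Function('v')(h) = 60
Mul(Add(-25623, -39739), Add(Function('v')(-116), Add(85, Mul(-15, -94)))) = Mul(Add(-25623, -39739), Add(60, Add(85, Mul(-15, -94)))) = Mul(-65362, Add(60, Add(85, 1410))) = Mul(-65362, Add(60, 1495)) = Mul(-65362, 1555) = -101637910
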